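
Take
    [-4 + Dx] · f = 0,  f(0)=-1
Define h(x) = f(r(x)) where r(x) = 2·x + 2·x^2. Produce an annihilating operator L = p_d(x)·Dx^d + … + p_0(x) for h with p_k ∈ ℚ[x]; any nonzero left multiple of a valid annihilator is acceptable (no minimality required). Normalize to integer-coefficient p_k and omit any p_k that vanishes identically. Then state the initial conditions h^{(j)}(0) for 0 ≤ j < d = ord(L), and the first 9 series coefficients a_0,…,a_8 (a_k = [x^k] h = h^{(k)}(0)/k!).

f: a_k = -1, -4, -8, -32/3, -32/3, -128/15, -256/45, -1024/315, -512/315, …
f∘r: x↦r, Dx↦Dx/r' in L_f ⇒ L₀.
L = (-8 - 16·x) + Dx  (order 1).
h: a_k = -1, -8, -40, -448/3, -1376/3, -18176/15, -127744/45, -378880/63, -3682816/315, …
ICs: h(0) = -1.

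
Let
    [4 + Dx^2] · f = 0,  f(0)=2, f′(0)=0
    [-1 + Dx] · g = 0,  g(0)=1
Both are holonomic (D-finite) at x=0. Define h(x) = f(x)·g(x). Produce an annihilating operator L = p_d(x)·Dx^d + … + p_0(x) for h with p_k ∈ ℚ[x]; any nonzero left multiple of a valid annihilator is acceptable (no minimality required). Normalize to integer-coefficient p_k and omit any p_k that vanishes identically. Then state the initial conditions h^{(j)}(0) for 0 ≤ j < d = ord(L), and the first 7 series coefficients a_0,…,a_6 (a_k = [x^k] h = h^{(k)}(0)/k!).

L = 5 - 2·Dx + Dx^2  (order 2).
h: a_k = 2, 2, -3, -11/3, -7/12, 41/60, 13/40, …
ICs: h(0) = 2, h′(0) = 2.

f: a_k = 2, 0, -4, 0, 4/3, 0, -8/45, …
g: a_k = 1, 1, 1/2, 1/6, 1/24, 1/120, 1/720, …
L₀ := L_f ⊗_s L_g (sym. prod.), ord ≤ 2.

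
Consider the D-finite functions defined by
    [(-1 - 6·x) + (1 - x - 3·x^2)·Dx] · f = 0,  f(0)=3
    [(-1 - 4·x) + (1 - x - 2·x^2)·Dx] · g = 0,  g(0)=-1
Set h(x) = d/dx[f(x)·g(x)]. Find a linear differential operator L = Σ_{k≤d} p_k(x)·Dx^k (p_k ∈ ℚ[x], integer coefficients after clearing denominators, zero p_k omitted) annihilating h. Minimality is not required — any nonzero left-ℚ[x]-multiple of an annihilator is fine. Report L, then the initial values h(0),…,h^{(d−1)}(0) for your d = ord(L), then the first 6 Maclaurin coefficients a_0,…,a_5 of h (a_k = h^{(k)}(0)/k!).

f: a_k = 3, 3, 12, 21, 57, 120, …
g: a_k = -1, -1, -3, -5, -11, -21, …
L₀ := L_f ⊗_s L_g (sym. prod.), ord ≤ 1.
Differentiate: ansatz ord ≤ ord L₀ ⇒ L.
L = (16 + 18·x - 36·x^2 - 368·x^3 - 132·x^4 + 900·x^5 + 720·x^6) + (-2 - 4·x + 39·x^2 + 16·x^3 - 160·x^4 - 69·x^5 + 210·x^6 + 144·x^7)·Dx  (order 1).
h: a_k = -6, -48, -171, -648, -1980, -6066, …
ICs: h(0) = -6.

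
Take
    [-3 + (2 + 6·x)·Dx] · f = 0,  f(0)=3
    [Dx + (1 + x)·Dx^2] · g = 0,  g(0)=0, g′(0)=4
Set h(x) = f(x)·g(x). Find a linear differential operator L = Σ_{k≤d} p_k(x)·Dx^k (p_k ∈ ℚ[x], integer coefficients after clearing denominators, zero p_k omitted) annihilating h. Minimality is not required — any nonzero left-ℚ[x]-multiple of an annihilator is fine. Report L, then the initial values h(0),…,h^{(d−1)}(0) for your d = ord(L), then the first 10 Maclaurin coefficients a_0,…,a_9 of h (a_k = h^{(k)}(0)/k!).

f: a_k = 3, 9/2, -27/8, 81/16, -1215/128, 5103/256, -45927/1024, 216513/2048, -8444007/32768, 42220035/65536, …
g: a_k = 0, 4, -2, 4/3, -1, 4/5, -2/3, 4/7, -1/2, 4/9, …
Product ⇒ symmetric product L₀, ord ≤ 2.
L = (21 + 9·x) + (-8 - 24·x)·Dx + (4 + 28·x + 60·x^2 + 36·x^3)·Dx^2  (order 2).
h: a_k = 0, 12, 12, -37/2, 30, -8751/160, 17671/160, -2159127/8960, 2490969/4480, -229791643/172032, …
ICs: h(0) = 0, h′(0) = 12.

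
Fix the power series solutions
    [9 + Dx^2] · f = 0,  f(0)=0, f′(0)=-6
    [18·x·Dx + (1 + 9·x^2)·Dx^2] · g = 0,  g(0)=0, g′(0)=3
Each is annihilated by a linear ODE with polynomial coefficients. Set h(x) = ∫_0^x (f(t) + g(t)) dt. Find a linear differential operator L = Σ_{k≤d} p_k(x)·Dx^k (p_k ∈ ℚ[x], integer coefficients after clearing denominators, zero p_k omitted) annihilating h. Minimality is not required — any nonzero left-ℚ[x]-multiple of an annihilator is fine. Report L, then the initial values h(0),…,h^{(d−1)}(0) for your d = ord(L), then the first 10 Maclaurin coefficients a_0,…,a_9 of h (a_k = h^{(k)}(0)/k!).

L = (-1782·x + 20412·x^3 + 13122·x^5)·Dx^2 + (-9 + 567·x^2 + 6561·x^4 + 6561·x^6)·Dx^3 + (-198·x + 2268·x^3 + 1458·x^5)·Dx^4 + (-1 + 63·x^2 + 729·x^4 + 729·x^6)·Dx^5  (order 5).
h: a_k = 0, 0, -3/2, 0, 0, 0, 297/40, 0, -87237/2240, 0, …
ICs: h(0) = 0, h′(0) = 0, h′′(0) = -3, h′′′(0) = 0, h′′′′(0) = 0.

f: a_k = 0, -6, 0, 9, 0, -81/20, 0, 243/280, 0, -243/2240, …
g: a_k = 0, 3, 0, -9, 0, 243/5, 0, -2187/7, 0, 2187, …
h₀=f+g: left-lcm gives L₀, ord ≤ 4.
h=∫₀ˣh₀: take L = L₀·Dx.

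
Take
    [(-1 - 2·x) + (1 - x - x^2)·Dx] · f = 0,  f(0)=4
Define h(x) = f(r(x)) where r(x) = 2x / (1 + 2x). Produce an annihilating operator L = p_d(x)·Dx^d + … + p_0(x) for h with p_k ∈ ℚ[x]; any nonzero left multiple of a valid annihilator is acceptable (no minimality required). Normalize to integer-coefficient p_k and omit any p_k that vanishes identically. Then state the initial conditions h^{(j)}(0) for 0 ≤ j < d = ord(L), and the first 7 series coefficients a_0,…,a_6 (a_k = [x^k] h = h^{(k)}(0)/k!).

L = (2 + 12·x) + (-1 - 4·x + 8·x^3)·Dx  (order 1).
h: a_k = 4, 8, 16, 0, 64, -128, 512, …
ICs: h(0) = 4.

f: a_k = 4, 4, 8, 12, 20, 32, 52, …
f∘r: x↦r, Dx↦Dx/r' in L_f ⇒ L₀.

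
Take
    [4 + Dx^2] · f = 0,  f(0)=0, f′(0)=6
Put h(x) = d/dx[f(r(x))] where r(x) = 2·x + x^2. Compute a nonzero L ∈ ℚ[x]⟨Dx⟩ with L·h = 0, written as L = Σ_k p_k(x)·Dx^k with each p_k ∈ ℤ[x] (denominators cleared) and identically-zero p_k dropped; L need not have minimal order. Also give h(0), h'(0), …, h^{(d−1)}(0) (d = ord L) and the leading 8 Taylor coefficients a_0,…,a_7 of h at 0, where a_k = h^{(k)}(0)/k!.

L = (19 + 64·x + 96·x^2 + 64·x^3 + 16·x^4) + (-3 - 3·x)·Dx + (1 + 2·x + x^2)·Dx^2  (order 2).
h: a_k = 12, 12, -96, -192, 8, 360, 5696/15, -256/15, …
ICs: h(0) = 12, h′(0) = 12.

f: a_k = 0, 6, 0, -4, 0, 4/5, 0, -8/105, …
Change of var in L_f (x↦r) gives L₀.
Derive L from L₀ (diff closure).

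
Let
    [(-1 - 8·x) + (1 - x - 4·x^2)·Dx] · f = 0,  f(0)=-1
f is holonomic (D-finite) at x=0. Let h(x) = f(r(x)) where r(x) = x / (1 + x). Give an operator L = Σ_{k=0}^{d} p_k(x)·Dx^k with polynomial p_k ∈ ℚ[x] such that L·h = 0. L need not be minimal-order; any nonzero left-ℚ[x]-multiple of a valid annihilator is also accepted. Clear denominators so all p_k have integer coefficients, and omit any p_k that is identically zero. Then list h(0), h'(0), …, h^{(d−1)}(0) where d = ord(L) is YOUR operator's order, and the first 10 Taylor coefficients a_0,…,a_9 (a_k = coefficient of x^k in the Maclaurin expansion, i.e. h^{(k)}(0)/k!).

f: a_k = -1, -1, -5, -9, -29, -65, -181, -441, -1165, -2929, …
L₀ from L_f via x↦r, Dx↦r'^{-1}Dx.
L = (1 + 9·x) + (-1 - 2·x + 3·x^2 + 4·x^3)·Dx  (order 1).
h: a_k = -1, -1, -4, 0, -16, 16, -80, 144, -464, 1040, …
ICs: h(0) = -1.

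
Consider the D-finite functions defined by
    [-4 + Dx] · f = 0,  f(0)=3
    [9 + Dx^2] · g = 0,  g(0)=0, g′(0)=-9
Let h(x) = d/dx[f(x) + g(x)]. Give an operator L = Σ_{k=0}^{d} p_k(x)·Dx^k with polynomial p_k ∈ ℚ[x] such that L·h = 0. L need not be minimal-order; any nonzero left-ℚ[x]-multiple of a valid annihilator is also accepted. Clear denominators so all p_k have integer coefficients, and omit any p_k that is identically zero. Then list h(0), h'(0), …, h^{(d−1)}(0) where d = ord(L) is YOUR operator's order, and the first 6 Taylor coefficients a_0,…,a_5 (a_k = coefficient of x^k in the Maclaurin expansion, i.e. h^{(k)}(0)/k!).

L = 36 - 9·Dx + 4·Dx^2 - Dx^3  (order 3).
h: a_k = 3, 48, 273/2, 128, 781/8, 512/5, …
ICs: h(0) = 3, h′(0) = 48, h′′(0) = 273.

f: a_k = 3, 12, 24, 32, 32, 128/5, …
g: a_k = 0, -9, 0, 27/2, 0, -243/40, …
f+g: L₀ = lclm(L_f,L_g), ord ≤ 1+2.
Differentiate: ansatz ord ≤ ord L₀ ⇒ L.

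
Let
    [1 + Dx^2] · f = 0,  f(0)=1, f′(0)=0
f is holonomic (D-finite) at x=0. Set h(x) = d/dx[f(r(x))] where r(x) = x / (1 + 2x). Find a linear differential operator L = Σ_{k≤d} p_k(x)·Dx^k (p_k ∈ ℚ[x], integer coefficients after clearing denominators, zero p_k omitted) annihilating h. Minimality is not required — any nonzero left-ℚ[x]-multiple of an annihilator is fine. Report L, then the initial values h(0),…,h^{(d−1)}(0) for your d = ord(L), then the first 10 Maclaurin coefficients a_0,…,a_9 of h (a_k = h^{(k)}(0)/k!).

f: a_k = 1, 0, -1/2, 0, 1/24, 0, -1/720, 0, 1/40320, 0, …
Change of var in L_f (x↦r) gives L₀.
Derive L from L₀ (diff closure).
L = (25 + 96·x + 96·x^2) + (12 + 72·x + 144·x^2 + 96·x^3)·Dx + (1 + 8·x + 24·x^2 + 32·x^3 + 16·x^4)·Dx^2  (order 2).
h: a_k = 0, -1, 6, -143/6, 235/3, -27601/120, 12509/20, -8095583/5040, 1103647/280, -3377674081/362880, …
ICs: h(0) = 0, h′(0) = -1.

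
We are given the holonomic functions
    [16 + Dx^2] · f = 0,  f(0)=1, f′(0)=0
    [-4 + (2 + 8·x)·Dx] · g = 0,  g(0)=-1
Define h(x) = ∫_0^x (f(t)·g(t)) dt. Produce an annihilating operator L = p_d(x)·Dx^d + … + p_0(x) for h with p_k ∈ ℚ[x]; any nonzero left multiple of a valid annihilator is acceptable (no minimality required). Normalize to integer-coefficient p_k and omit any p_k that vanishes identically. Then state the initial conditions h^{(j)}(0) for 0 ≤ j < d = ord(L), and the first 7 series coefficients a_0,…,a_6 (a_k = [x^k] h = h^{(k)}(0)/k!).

f: a_k = 1, 0, -8, 0, 32/3, 0, -256/45, …
g: a_k = -1, -2, 2, -4, 10, -28, 84, …
Product ⇒ symmetric product L₀, ord ≤ 2.
h=∫₀ˣh₀: take L = L₀·Dx.
L = (28 + 128·x + 256·x^2)·Dx + (-4 - 16·x)·Dx^2 + (1 + 8·x + 16·x^2)·Dx^3  (order 3).
h: a_k = 0, -1, -1, 10/3, 3, -10/3, -26/9, …
ICs: h(0) = 0, h′(0) = -1, h′′(0) = -2.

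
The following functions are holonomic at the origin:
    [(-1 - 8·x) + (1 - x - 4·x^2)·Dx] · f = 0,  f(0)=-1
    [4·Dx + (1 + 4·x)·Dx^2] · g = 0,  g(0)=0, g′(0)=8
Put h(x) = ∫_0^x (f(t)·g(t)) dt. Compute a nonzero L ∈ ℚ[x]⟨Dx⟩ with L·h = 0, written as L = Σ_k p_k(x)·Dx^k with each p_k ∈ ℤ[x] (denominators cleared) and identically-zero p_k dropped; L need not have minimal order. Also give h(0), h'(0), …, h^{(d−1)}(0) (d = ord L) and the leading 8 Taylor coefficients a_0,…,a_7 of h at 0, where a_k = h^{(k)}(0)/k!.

L = (12 + 64·x)·Dx + (-2 + 28·x + 80·x^2)·Dx^2 + (-1 - 3·x + 8·x^2 + 16·x^3)·Dx^3  (order 3).
h: a_k = 0, 0, -4, 8/3, -50/3, 56/3, -4372/45, 17336/105, …
ICs: h(0) = 0, h′(0) = 0, h′′(0) = -8.

f: a_k = -1, -1, -5, -9, -29, -65, -181, -441, …
g: a_k = 0, 8, -16, 128/3, -128, 2048/5, -4096/3, 32768/7, …
L₀ := L_f ⊗_s L_g (sym. prod.), ord ≤ 2.
Integrate: L := L₀·Dx.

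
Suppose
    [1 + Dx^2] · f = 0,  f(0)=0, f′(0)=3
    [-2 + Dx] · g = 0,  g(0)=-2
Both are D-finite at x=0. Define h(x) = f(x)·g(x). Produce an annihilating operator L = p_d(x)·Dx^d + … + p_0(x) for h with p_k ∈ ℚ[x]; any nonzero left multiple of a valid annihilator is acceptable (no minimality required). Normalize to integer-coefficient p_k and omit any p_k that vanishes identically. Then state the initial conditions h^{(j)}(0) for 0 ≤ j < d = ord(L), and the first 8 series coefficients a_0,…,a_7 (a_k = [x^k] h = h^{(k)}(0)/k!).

L = 5 - 4·Dx + Dx^2  (order 2).
h: a_k = 0, -6, -12, -11, -6, -41/20, -11/30, 29/840, …
ICs: h(0) = 0, h′(0) = -6.

f: a_k = 0, 3, 0, -1/2, 0, 1/40, 0, -1/1680, …
g: a_k = -2, -4, -4, -8/3, -4/3, -8/15, -8/45, -16/315, …
h₀=f·g: eliminate ⇒ L₀, order ≤ 2·1.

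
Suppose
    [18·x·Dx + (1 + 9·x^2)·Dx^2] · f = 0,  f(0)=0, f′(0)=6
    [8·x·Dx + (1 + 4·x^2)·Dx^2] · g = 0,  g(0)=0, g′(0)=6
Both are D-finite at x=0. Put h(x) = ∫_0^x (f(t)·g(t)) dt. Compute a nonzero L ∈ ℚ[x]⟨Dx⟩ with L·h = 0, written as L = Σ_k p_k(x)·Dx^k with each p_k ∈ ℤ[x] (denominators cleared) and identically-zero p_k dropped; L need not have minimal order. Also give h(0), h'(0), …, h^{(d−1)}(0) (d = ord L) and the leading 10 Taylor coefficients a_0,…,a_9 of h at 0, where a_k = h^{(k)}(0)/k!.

L = (-864·x - 18720·x^3 - 82944·x^5 + 134784·x^7 + 1119744·x^9)·Dx^2 + (-52 - 3036·x^2 - 33696·x^4 - 72576·x^6 + 471744·x^8 + 1679616·x^10)·Dx^3 + (-104·x - 2072·x^3 - 11232·x^5 + 13968·x^7 + 269568·x^9 + 559872·x^11)·Dx^4 + (-1 - 26·x^2 - 205·x^4 + 7380·x^8 + 33696·x^10 + 46656·x^12)·Dx^5  (order 5).
h: a_k = 0, 0, 0, 12, 0, -156/5, 0, 4212/35, 0, -20228/35, …
ICs: h(0) = 0, h′(0) = 0, h′′(0) = 0, h′′′(0) = 72, h′′′′(0) = 0.

f: a_k = 0, 6, 0, -18, 0, 486/5, 0, -4374/7, 0, 4374, …
g: a_k = 0, 6, 0, -8, 0, 96/5, 0, -384/7, 0, 512/3, …
Product ⇒ symmetric product L₀, ord ≤ 4.
h=∫h₀ ⇒ L = L₀·Dx.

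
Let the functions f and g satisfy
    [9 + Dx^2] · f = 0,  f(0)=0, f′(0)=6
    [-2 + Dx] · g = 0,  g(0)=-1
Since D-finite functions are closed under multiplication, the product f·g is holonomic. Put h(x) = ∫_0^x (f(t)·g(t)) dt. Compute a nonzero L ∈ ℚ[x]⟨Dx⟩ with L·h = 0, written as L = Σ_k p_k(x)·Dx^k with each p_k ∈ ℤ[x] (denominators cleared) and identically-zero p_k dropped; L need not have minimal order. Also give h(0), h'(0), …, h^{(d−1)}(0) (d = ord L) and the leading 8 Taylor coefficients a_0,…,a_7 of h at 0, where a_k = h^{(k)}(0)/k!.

L = 13·Dx - 4·Dx^2 + Dx^3  (order 3).
h: a_k = 0, 0, -3, -4, -3/4, 2, 199/120, 23/70, …
ICs: h(0) = 0, h′(0) = 0, h′′(0) = -6.

f: a_k = 0, 6, 0, -9, 0, 81/20, 0, -243/280, …
g: a_k = -1, -2, -2, -4/3, -2/3, -4/15, -4/45, -8/315, …
Sym-product of L_f,L_g gives L₀ (≤ ord 2).
Integrate: L := L₀·Dx.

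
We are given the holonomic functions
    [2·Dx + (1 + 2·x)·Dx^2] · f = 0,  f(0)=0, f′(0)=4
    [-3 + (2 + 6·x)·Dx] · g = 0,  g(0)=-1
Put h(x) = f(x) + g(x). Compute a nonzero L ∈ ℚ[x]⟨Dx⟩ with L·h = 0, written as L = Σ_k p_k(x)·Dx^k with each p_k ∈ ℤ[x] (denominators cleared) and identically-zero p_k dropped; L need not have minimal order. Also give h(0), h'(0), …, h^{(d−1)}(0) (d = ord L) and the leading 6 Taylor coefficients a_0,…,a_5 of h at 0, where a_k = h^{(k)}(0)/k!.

L = (-6 + 36·x)·Dx + (5 + 84·x + 180·x^2)·Dx^2 + (2 + 22·x + 72·x^2 + 72·x^3)·Dx^3  (order 3).
h: a_k = -1, 5/2, -23/8, 175/48, -619/128, 7879/1280, …
ICs: h(0) = -1, h′(0) = 5/2, h′′(0) = -23/4.

f: a_k = 0, 4, -4, 16/3, -8, 64/5, …
g: a_k = -1, -3/2, 9/8, -27/16, 405/128, -1701/256, …
L₀ := lclm(L_f,L_g); ord L₀ ≤ 2+1.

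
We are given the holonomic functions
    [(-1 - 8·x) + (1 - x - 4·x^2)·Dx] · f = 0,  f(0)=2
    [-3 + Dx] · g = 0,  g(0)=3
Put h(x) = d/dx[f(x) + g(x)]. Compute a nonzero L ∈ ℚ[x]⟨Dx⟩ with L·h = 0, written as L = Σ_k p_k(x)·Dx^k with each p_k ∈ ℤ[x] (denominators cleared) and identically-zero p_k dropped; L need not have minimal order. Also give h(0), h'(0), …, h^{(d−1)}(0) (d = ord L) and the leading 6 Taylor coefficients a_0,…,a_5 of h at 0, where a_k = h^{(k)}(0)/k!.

L = (72 + 1314·x + 1440·x^2 + 6336·x^3 + 3456·x^4) + (-45 - 426·x - 783·x^2 - 1968·x^3 + 720·x^4 + 1152·x^5)·Dx + (7 - 4·x + 101·x^2 - 48·x^3 - 624·x^4 - 384·x^5)·Dx^2  (order 2).
h: a_k = 11, 47, 189/2, 545/2, 5443/8, 87609/40, …
ICs: h(0) = 11, h′(0) = 47.

f: a_k = 2, 2, 10, 18, 58, 130, …
g: a_k = 3, 9, 27/2, 27/2, 81/8, 243/40, …
h₀=f+g: left-lcm gives L₀, ord ≤ 2.
h=h₀': d/dx-closure on L₀ ⇒ L.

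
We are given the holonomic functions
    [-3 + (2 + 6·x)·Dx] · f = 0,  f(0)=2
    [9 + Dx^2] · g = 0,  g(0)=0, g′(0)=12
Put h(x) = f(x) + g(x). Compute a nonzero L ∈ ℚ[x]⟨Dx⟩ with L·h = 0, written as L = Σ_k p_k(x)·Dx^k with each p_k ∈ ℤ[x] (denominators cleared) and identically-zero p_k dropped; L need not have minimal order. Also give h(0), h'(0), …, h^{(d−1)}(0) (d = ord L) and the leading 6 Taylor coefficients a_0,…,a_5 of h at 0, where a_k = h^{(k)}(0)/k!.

f: a_k = 2, 3, -9/4, 27/8, -405/64, 1701/128, …
g: a_k = 0, 12, 0, -18, 0, 81/10, …
f+g: L₀ = lclm(L_f,L_g), ord ≤ 1+2.
L = (-63 - 216·x - 324·x^2) + (18 + 198·x + 648·x^2 + 648·x^3)·Dx + (-7 - 24·x - 36·x^2)·Dx^2 + (2 + 22·x + 72·x^2 + 72·x^3)·Dx^3  (order 3).
h: a_k = 2, 15, -9/4, -117/8, -405/64, 13689/640, …
ICs: h(0) = 2, h′(0) = 15, h′′(0) = -9/2.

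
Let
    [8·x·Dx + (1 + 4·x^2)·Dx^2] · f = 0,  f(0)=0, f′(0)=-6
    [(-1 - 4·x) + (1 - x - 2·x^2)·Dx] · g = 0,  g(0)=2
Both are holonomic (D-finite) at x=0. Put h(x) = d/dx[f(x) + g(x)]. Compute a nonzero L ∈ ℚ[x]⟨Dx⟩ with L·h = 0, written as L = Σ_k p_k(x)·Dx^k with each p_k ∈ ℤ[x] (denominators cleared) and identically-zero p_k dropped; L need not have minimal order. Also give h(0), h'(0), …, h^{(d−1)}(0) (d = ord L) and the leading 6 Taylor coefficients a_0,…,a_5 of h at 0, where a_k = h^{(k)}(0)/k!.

L = (24 - 96·x - 864·x^2 - 1536·x^3 - 3264·x^4 - 768·x^6) + (-19 - 80·x - 100·x^2 - 544·x^3 - 1424·x^4 - 2368·x^5 - 192·x^6 - 768·x^7)·Dx + (3 + 7·x + 32·x^2 - 28·x^3 + 24·x^4 - 240·x^5 - 256·x^6 - 64·x^7 - 128·x^8)·Dx^2  (order 2).
h: a_k = -4, 12, 54, 88, 114, 516, …
ICs: h(0) = -4, h′(0) = 12.

f: a_k = 0, -6, 0, 8, 0, -96/5, …
g: a_k = 2, 2, 6, 10, 22, 42, …
L₀ := lclm(L_f,L_g); ord L₀ ≤ 2+1.
h=h₀': d/dx-closure on L₀ ⇒ L.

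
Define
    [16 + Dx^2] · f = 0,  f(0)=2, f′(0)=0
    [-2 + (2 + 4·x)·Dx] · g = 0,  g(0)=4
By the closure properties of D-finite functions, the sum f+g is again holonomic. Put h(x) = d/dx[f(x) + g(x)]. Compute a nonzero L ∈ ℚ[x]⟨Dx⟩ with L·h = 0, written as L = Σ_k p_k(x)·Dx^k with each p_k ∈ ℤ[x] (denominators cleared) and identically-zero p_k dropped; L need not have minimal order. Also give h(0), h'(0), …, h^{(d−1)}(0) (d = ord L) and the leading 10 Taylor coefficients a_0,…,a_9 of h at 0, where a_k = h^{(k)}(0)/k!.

f: a_k = 2, 0, -16, 0, 64/3, 0, -512/45, 0, 1024/315, 0, …
g: a_k = 4, 4, -2, 2, -5/2, 7/2, -21/4, 33/4, -429/32, 715/32, …
h₀=f+g: left-lcm gives L₀, ord ≤ 3.
h₀' ⇒ L via d/dx closure of L₀.
L = (-496 - 1024·x - 1024·x^2) + (-304 - 1632·x - 3072·x^2 - 2048·x^3)·Dx + (-31 - 64·x - 64·x^2)·Dx^2 + (-19 - 102·x - 192·x^2 - 128·x^3)·Dx^3  (order 3).
h: a_k = 4, -36, 6, 226/3, 35/2, -2993/30, 231/4, -102367/1260, 6435/32, -34983713/90720, …
ICs: h(0) = 4, h′(0) = -36, h′′(0) = 12.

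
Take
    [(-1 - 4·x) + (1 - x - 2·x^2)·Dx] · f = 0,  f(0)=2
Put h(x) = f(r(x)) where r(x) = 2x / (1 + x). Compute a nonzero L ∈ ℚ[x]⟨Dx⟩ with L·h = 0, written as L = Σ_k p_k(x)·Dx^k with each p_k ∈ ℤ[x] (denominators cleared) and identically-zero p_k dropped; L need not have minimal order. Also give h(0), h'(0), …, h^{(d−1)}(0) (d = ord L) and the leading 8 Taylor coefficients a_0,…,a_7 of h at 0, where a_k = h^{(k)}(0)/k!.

L = (2 + 18·x) + (-1 - x + 9·x^2 + 9·x^3)·Dx  (order 1).
h: a_k = 2, 4, 20, 36, 180, 324, 1620, 2916, …
ICs: h(0) = 2.

f: a_k = 2, 2, 6, 10, 22, 42, 86, 170, …
Substitute x→r, Dx→(1/r')Dx; clear ⇒ L₀.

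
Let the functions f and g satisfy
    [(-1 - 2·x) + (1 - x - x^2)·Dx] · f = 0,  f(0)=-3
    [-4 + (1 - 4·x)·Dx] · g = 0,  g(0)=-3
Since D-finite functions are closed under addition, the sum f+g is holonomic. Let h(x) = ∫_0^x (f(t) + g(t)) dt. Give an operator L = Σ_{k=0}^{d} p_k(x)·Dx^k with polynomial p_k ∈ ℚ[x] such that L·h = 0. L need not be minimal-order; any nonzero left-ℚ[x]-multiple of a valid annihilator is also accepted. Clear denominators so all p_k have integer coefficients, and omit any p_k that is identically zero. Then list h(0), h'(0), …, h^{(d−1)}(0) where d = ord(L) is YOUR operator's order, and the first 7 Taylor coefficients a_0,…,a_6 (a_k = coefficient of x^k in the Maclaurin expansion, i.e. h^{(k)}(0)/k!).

L = (-16 - 72·x + 24·x^2 - 32·x^3)·Dx + (28 - 38·x - 54·x^2 + 16·x^3 - 64·x^4)·Dx^2 + (-3 + 17·x - 23·x^2 + 14·x^3 - 4·x^4 - 16·x^5)·Dx^3  (order 3).
h: a_k = 0, -6, -15/2, -18, -201/4, -783/5, -516, …
ICs: h(0) = 0, h′(0) = -6, h′′(0) = -15.

f: a_k = -3, -3, -6, -9, -15, -24, -39, …
g: a_k = -3, -12, -48, -192, -768, -3072, -12288, …
Weyl lclm of L_f,L_g ⇒ L₀ (ord ≤ 2).
Integrate: L := L₀·Dx.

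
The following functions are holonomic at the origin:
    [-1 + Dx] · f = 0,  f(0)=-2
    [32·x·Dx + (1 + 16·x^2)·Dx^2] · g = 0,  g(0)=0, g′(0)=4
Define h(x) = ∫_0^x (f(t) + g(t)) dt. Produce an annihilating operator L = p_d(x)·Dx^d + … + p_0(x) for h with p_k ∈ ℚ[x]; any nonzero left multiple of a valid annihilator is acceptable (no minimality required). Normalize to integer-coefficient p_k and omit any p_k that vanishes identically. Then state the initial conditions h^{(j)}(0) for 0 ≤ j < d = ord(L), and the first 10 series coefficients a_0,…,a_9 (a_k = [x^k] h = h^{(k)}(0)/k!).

f: a_k = -2, -2, -1, -1/3, -1/12, -1/60, -1/360, -1/2520, -1/20160, -1/181440, …
g: a_k = 0, 4, 0, -64/3, 0, 1024/5, 0, -16384/7, 0, 262144/9, …
h₀=f+g: left-lcm gives L₀, ord ≤ 3.
h=∫h₀ ⇒ L = L₀·Dx.
L = (32 - 32·x - 1536·x^2 - 512·x^3)·Dx^2 + (-33 + 1504·x^2 - 256·x^4)·Dx^3 + (1 + 32·x + 32·x^2 + 512·x^3 + 256·x^4)·Dx^4  (order 4).
h: a_k = 0, -2, 1, -1/3, -65/12, -1/60, 12287/360, -1/2520, -5898241/20160, -1/181440, …
ICs: h(0) = 0, h′(0) = -2, h′′(0) = 2, h′′′(0) = -2.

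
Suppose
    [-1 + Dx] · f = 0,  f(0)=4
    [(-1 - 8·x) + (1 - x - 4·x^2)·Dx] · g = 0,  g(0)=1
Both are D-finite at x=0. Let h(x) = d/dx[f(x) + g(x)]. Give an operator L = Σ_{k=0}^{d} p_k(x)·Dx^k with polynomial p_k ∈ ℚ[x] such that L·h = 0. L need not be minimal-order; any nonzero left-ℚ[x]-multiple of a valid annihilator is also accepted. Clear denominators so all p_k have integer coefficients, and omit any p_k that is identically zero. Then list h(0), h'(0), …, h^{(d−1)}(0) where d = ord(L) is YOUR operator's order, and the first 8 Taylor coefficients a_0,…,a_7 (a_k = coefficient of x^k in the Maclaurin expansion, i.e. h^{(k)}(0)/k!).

f: a_k = 4, 4, 2, 2/3, 1/6, 1/30, 1/180, 1/1260, …
g: a_k = 1, 1, 5, 9, 29, 65, 181, 441, …
Weyl lclm of L_f,L_g ⇒ L₀ (ord ≤ 2).
h₀' ⇒ L via d/dx closure of L₀.
L = (44 + 466·x + 544·x^2 + 1728·x^3 + 384·x^4) + (-53 - 474·x - 599·x^2 - 1584·x^3 + 80·x^4 + 128·x^5)·Dx + (9 + 8·x + 55·x^2 - 144·x^3 - 464·x^4 - 128·x^5)·Dx^2  (order 2).
h: a_k = 5, 14, 29, 350/3, 1951/6, 32581/30, 555661/180, 11743201/1260, …
ICs: h(0) = 5, h′(0) = 14.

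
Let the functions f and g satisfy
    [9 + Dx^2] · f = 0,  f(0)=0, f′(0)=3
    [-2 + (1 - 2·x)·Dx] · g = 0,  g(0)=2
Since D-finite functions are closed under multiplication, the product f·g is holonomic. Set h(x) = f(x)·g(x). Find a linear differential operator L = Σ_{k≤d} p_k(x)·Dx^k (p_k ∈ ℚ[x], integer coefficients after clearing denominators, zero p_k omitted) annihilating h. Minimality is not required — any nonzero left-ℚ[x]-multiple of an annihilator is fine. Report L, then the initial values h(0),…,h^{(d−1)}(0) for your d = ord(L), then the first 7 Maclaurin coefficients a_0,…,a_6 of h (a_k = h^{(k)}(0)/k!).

L = (-9 + 18·x) + 4·Dx + (-1 + 2·x)·Dx^2  (order 2).
h: a_k = 0, 6, 12, 15, 30, 1281/20, 1281/10, …
ICs: h(0) = 0, h′(0) = 6.

f: a_k = 0, 3, 0, -9/2, 0, 81/40, 0, …
g: a_k = 2, 4, 8, 16, 32, 64, 128, …
h₀=f·g: eliminate ⇒ L₀, order ≤ 2·1.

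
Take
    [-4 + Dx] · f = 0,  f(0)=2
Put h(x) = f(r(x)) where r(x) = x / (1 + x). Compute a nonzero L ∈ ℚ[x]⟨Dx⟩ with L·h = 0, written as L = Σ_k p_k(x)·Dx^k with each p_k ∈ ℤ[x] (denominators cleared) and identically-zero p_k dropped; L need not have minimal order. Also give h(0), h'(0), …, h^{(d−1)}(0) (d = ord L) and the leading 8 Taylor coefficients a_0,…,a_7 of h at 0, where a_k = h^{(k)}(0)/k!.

L = -4 + (1 + 2·x + x^2)·Dx  (order 1).
h: a_k = 2, 8, 8, -8/3, -8/3, 56/15, -88/45, -136/315, …
ICs: h(0) = 2.

f: a_k = 2, 8, 16, 64/3, 64/3, 256/15, 512/45, 2048/315, …
f∘r: x↦r, Dx↦Dx/r' in L_f ⇒ L₀.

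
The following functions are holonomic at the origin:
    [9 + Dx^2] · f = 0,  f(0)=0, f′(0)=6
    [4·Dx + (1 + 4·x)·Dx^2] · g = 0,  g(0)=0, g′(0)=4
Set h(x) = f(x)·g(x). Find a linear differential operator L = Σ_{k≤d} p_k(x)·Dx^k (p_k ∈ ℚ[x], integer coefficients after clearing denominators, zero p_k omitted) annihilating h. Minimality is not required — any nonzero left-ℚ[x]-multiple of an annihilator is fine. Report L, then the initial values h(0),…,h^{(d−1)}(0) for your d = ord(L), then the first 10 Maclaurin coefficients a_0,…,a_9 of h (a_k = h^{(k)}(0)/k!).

L = (-2043 - 1296·x + 44064·x^2 + 186624·x^3 + 186624·x^4) + (72 + 5472·x + 31104·x^2 + 41472·x^3)·Dx + (-182 + 864·x + 12096·x^2 + 41472·x^3 + 41472·x^4)·Dx^2 + (8 + 608·x + 3456·x^2 + 4608·x^3)·Dx^3 + (5 + 112·x + 800·x^2 + 2304·x^3 + 2304·x^4)·Dx^4  (order 4).
h: a_k = 0, 0, 24, -48, 92, -312, 1053, -17762/5, 859821/70, -1514109/35, …
ICs: h(0) = 0, h′(0) = 0, h′′(0) = 48, h′′′(0) = -288.

f: a_k = 0, 6, 0, -9, 0, 81/20, 0, -243/280, 0, 243/2240, …
g: a_k = 0, 4, -8, 64/3, -64, 1024/5, -2048/3, 16384/7, -8192, 262144/9, …
Product ⇒ symmetric product L₀, ord ≤ 4.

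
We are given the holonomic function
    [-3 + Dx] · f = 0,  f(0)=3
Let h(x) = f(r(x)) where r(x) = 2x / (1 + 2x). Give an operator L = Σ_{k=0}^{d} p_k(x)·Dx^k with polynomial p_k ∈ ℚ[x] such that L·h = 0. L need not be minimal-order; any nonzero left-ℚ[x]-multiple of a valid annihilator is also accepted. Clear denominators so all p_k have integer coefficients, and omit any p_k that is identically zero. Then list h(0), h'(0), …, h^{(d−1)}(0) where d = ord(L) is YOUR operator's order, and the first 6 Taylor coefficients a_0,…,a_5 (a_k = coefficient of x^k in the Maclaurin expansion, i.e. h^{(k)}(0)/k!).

L = -6 + (1 + 4·x + 4·x^2)·Dx  (order 1).
h: a_k = 3, 18, 18, -36, 18, 252/5, …
ICs: h(0) = 3.

f: a_k = 3, 9, 27/2, 27/2, 81/8, 243/40, …
L₀ from L_f via x↦r, Dx↦r'^{-1}Dx.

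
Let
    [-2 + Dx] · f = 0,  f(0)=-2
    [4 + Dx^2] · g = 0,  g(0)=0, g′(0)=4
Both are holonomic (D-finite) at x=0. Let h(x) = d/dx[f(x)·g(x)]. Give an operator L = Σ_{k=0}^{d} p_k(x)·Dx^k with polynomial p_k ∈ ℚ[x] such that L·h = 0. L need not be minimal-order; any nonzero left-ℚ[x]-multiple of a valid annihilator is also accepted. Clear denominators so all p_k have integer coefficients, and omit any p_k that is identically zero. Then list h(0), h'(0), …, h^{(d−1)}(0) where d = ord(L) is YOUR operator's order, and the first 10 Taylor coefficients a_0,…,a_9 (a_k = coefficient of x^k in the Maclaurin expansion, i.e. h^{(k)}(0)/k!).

L = 8 - 4·Dx + Dx^2  (order 2).
h: a_k = -8, -32, -32, 0, 64/3, 256/15, 256/45, 0, -256/315, -1024/2835, …
ICs: h(0) = -8, h′(0) = -32.

f: a_k = -2, -4, -4, -8/3, -4/3, -8/15, -8/45, -16/315, -4/315, -8/2835, …
g: a_k = 0, 4, 0, -8/3, 0, 8/15, 0, -16/315, 0, 8/2835, …
f·g: L₀ = L_f ⊗_s L_g, ord ≤ 1·2.
h₀' ⇒ L via d/dx closure of L₀.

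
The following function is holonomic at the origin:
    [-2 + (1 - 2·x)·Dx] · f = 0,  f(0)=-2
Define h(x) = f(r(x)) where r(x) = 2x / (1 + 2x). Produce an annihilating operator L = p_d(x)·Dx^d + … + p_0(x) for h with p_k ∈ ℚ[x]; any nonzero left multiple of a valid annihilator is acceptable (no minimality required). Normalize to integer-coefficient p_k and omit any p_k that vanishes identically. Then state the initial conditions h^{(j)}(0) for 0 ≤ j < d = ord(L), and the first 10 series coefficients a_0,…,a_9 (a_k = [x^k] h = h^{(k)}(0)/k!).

L = 4 + (-1 + 4·x^2)·Dx  (order 1).
h: a_k = -2, -8, -16, -32, -64, -128, -256, -512, -1024, -2048, …
ICs: h(0) = -2.

f: a_k = -2, -4, -8, -16, -32, -64, -128, -256, -512, -1024, …
Change of var in L_f (x↦r) gives L₀.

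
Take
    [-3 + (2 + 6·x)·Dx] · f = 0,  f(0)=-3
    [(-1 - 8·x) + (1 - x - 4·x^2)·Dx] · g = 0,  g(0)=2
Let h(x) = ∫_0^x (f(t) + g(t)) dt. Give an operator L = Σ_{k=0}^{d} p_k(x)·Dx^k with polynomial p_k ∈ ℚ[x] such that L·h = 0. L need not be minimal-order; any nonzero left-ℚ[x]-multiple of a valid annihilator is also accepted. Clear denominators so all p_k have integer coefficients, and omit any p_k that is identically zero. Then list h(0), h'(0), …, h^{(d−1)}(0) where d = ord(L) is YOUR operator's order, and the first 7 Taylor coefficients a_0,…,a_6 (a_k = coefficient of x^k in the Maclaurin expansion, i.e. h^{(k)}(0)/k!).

L = (69 + 387·x + 900·x^2 + 1440·x^3)·Dx + (-49 - 318·x - 1257·x^2 - 3240·x^3 - 3600·x^4)·Dx^2 + (-2 + 46·x + 234·x^2 - 86·x^3 - 1440·x^4 - 1440·x^5)·Dx^3  (order 3).
h: a_k = 0, -1, -5/4, 107/24, 207/64, 8639/640, 28177/1536, …
ICs: h(0) = 0, h′(0) = -1, h′′(0) = -5/2.

f: a_k = -3, -9/2, 27/8, -81/16, 1215/128, -5103/256, 45927/1024, …
g: a_k = 2, 2, 10, 18, 58, 130, 362, …
Weyl lclm of L_f,L_g ⇒ L₀ (ord ≤ 2).
h=∫₀ˣh₀: take L = L₀·Dx.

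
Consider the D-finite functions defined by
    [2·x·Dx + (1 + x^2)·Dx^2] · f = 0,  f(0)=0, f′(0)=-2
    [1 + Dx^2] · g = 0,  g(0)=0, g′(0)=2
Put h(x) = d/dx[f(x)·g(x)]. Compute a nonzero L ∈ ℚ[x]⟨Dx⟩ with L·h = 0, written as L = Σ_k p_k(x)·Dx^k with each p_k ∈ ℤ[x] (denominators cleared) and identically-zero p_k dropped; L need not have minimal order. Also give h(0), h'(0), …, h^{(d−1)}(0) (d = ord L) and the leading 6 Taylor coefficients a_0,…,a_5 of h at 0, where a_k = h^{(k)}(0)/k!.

L = (110 + 294·x^2 + 461·x^4 + 96·x^6 + 12·x^8 + 2·x^10 + x^12) + (68·x + 284·x^3 + 280·x^5 + 80·x^7 + 20·x^9 + 4·x^11)·Dx + (120 + 340·x^2 + 534·x^4 + 148·x^6 + 32·x^8 + 8·x^10 + 2·x^12)·Dx^2 + (68·x + 284·x^3 + 280·x^5 + 80·x^7 + 20·x^9 + 4·x^11)·Dx^3 + (10 + 46·x^2 + 73·x^4 + 52·x^6 + 20·x^8 + 6·x^10 + x^12)·Dx^4  (order 4).
h: a_k = 0, -8, 0, 8, 0, -19/3, …
ICs: h(0) = 0, h′(0) = -8, h′′(0) = 0, h′′′(0) = 48.

f: a_k = 0, -2, 0, 2/3, 0, -2/5, …
g: a_k = 0, 2, 0, -1/3, 0, 1/60, …
h₀=f·g: eliminate ⇒ L₀, order ≤ 2·2.
Differentiate: ansatz ord ≤ ord L₀ ⇒ L.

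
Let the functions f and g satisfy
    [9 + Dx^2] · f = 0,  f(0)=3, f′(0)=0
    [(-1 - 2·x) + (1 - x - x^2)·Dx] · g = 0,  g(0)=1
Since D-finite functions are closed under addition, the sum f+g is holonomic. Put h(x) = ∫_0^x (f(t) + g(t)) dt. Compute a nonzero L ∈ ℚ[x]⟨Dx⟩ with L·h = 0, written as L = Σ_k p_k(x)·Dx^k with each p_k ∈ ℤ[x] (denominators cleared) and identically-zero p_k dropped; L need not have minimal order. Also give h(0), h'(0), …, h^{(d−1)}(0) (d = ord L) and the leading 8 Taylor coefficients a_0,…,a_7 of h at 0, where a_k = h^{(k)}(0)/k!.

L = (-243 - 432·x + 81·x^2 - 216·x^3 - 405·x^4 - 162·x^5)·Dx + (117 - 225·x - 36·x^2 + 297·x^3 - 54·x^4 - 243·x^5 - 81·x^6)·Dx^2 + (-27 - 48·x + 9·x^2 - 24·x^3 - 45·x^4 - 18·x^5)·Dx^3 + (13 - 25·x - 4·x^2 + 33·x^3 - 6·x^4 - 27·x^5 - 9·x^6)·Dx^4  (order 4).
h: a_k = 0, 4, 1/2, -23/6, 3/4, 121/40, 4/3, 797/560, …
ICs: h(0) = 0, h′(0) = 4, h′′(0) = 1, h′′′(0) = -23.

f: a_k = 3, 0, -27/2, 0, 81/8, 0, -243/80, 0, …
g: a_k = 1, 1, 2, 3, 5, 8, 13, 21, …
f+g: L₀ = lclm(L_f,L_g), ord ≤ 2+1.
∫: right-multiply L₀ by Dx.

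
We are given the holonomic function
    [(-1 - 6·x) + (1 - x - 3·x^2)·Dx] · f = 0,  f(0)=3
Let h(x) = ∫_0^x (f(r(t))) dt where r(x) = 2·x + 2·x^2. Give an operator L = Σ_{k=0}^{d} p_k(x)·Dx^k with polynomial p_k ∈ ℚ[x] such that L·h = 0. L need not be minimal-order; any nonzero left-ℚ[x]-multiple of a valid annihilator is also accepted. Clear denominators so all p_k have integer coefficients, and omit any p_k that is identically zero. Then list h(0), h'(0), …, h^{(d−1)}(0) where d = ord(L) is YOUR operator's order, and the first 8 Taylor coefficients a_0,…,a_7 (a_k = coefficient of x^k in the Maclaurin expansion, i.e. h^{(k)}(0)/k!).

L = (2 + 28·x + 72·x^2 + 48·x^3)·Dx + (-1 + 2·x + 14·x^2 + 24·x^3 + 12·x^4)·Dx^2  (order 2).
h: a_k = 0, 3, 3, 18, 66, 1464/5, 1332, 43464/7, …
ICs: h(0) = 0, h′(0) = 3.

f: a_k = 3, 3, 12, 21, 57, 120, 291, 651, …
Substitute x→r, Dx→(1/r')Dx; clear ⇒ L₀.
h=∫h₀ ⇒ L = L₀·Dx.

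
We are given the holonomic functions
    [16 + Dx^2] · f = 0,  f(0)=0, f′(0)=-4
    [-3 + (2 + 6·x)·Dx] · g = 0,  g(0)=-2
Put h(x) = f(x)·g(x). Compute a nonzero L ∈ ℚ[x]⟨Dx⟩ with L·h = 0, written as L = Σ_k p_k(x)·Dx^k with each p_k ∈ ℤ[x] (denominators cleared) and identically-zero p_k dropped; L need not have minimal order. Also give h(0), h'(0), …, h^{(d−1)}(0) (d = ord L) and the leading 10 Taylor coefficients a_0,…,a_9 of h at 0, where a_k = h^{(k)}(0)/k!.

f: a_k = 0, -4, 0, 32/3, 0, -128/15, 0, 1024/315, 0, -2048/2835, …
g: a_k = -2, -3, 9/4, -27/8, 405/64, -1701/128, 15309/512, -72171/1024, 2814669/16384, -14073345/32768, …
h₀=f·g: eliminate ⇒ L₀, order ≤ 2·1.
L = (91 + 384·x + 576·x^2) + (-12 - 36·x)·Dx + (4 + 24·x + 36·x^2)·Dx^2  (order 2).
h: a_k = 0, 8, 12, -91/3, -37/2, 3781/240, 6841/160, -3137023/40320, 855943/5376, -4801378103/11612160, …
ICs: h(0) = 0, h′(0) = 8.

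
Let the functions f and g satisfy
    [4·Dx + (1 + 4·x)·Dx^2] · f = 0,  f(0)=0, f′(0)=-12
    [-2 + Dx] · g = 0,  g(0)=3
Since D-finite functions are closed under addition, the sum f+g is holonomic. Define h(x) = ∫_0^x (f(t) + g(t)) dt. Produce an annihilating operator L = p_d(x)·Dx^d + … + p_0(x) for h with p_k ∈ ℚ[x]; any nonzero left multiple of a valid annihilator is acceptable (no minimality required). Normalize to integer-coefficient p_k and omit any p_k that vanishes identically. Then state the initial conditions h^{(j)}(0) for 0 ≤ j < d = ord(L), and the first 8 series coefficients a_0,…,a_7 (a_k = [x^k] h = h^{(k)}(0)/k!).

L = (-40 - 32·x)·Dx^2 + (14 - 16·x - 32·x^2)·Dx^3 + (3 + 16·x + 16·x^2)·Dx^4  (order 4).
h: a_k = 0, 3, -3, 10, -15, 194/5, -1534/15, 30724/105, …
ICs: h(0) = 0, h′(0) = 3, h′′(0) = -6, h′′′(0) = 60.

f: a_k = 0, -12, 24, -64, 192, -3072/5, 2048, -49152/7, …
g: a_k = 3, 6, 6, 4, 2, 4/5, 4/15, 8/105, …
f+g: L₀ = lclm(L_f,L_g), ord ≤ 2+1.
h=∫h₀ ⇒ L = L₀·Dx.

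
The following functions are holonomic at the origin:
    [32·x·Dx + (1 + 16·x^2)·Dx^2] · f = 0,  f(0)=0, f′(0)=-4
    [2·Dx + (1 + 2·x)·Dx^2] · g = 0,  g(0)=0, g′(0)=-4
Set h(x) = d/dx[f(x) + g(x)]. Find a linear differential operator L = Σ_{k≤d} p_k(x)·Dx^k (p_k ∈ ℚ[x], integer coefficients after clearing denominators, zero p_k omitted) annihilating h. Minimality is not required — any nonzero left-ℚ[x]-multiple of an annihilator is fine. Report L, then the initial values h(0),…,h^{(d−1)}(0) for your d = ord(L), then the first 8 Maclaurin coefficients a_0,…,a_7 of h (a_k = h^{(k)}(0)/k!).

f: a_k = 0, -4, 0, 64/3, 0, -1024/5, 0, 16384/7, …
g: a_k = 0, -4, 4, -16/3, 8, -64/5, 64/3, -256/7, …
L₀ := lclm(L_f,L_g); ord L₀ ≤ 2+2.
h₀' ⇒ L via d/dx closure of L₀.
L = (-32 - 192·x + 1536·x^2 + 1024·x^3) + (-20 - 64·x + 576·x^2 + 3072·x^3 + 2048·x^4)·Dx + (-1 + 14·x + 32·x^2 + 256·x^3 + 768·x^4 + 512·x^5)·Dx^2  (order 2).
h: a_k = -8, 8, 48, 32, -1088, 128, 16128, 512, …
ICs: h(0) = -8, h′(0) = 8.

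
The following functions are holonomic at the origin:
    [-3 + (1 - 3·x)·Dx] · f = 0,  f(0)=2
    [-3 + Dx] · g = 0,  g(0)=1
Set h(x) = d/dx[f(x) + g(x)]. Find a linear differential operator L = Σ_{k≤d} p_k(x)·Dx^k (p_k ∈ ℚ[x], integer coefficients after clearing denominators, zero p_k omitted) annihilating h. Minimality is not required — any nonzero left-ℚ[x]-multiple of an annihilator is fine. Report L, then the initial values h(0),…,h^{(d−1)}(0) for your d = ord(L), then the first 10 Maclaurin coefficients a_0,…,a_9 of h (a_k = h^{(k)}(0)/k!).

L = (36 + 54·x) + (-15 - 18·x + 27·x^2)·Dx + (1 - 9·x^2)·Dx^2  (order 2).
h: a_k = 9, 45, 351/2, 1323/2, 19521/8, 350163/40, 2449683/80, 58787289/560, 1587239307/4480, 5290791129/4480, …
ICs: h(0) = 9, h′(0) = 45.

f: a_k = 2, 6, 18, 54, 162, 486, 1458, 4374, 13122, 39366, …
g: a_k = 1, 3, 9/2, 9/2, 27/8, 81/40, 81/80, 243/560, 729/4480, 243/4480, …
Weyl lclm of L_f,L_g ⇒ L₀ (ord ≤ 2).
Differentiate: ansatz ord ≤ ord L₀ ⇒ L.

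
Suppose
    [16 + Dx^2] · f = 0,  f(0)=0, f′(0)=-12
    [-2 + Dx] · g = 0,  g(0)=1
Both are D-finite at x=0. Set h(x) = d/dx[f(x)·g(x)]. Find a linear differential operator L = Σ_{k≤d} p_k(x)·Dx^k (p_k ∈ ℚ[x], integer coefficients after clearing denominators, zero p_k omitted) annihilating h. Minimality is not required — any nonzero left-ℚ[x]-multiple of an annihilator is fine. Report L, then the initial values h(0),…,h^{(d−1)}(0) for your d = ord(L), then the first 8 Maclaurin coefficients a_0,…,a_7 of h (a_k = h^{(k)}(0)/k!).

L = 20 - 4·Dx + Dx^2  (order 2).
h: a_k = -12, -48, 24, 192, 152, -352/5, -2224/15, -256/5, …
ICs: h(0) = -12, h′(0) = -48.

f: a_k = 0, -12, 0, 32, 0, -128/5, 0, 1024/105, …
g: a_k = 1, 2, 2, 4/3, 2/3, 4/15, 4/45, 8/315, …
L₀ := L_f ⊗_s L_g (sym. prod.), ord ≤ 2.
h=h₀': d/dx-closure on L₀ ⇒ L.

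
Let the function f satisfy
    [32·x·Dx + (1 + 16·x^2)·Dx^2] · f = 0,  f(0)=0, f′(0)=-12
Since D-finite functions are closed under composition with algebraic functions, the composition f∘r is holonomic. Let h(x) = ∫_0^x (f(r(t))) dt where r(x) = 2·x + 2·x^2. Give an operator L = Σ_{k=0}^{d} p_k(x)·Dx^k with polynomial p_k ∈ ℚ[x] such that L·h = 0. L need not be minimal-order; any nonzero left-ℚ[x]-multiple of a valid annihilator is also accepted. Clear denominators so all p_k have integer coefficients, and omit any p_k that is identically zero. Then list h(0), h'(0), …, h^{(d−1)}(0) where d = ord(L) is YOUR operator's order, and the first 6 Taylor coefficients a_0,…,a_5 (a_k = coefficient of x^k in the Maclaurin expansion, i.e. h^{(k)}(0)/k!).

f: a_k = 0, -12, 0, 64, 0, -3072/5, …
h₀=f(r): pull back L_f along r ⇒ L₀.
∫: right-multiply L₀ by Dx.
L = (-2 + 128·x + 512·x^2 + 768·x^3 + 384·x^4)·Dx^2 + (1 + 2·x + 64·x^2 + 256·x^3 + 320·x^4 + 128·x^5)·Dx^3  (order 3).
h: a_k = 0, 0, -12, -8, 128, 1536/5, …
ICs: h(0) = 0, h′(0) = 0, h′′(0) = -24.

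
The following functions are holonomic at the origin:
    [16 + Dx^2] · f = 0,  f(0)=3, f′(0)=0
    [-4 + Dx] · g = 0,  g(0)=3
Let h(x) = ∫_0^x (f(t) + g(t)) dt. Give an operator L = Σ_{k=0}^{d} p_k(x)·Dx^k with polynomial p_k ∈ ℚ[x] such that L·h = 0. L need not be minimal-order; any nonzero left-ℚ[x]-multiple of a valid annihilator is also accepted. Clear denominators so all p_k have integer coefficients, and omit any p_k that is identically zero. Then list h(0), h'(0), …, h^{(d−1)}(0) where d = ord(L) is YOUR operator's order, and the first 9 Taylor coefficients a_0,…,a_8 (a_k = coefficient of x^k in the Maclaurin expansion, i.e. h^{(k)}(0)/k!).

L = -64·Dx + 16·Dx^2 - 4·Dx^3 + Dx^4  (order 4).
h: a_k = 0, 6, 6, 0, 8, 64/5, 64/15, 0, 128/105, …
ICs: h(0) = 0, h′(0) = 6, h′′(0) = 12, h′′′(0) = 0.

f: a_k = 3, 0, -24, 0, 32, 0, -256/15, 0, 512/105, …
g: a_k = 3, 12, 24, 32, 32, 128/5, 256/15, 1024/105, 512/105, …
h₀=f+g: left-lcm gives L₀, ord ≤ 3.
∫: right-multiply L₀ by Dx.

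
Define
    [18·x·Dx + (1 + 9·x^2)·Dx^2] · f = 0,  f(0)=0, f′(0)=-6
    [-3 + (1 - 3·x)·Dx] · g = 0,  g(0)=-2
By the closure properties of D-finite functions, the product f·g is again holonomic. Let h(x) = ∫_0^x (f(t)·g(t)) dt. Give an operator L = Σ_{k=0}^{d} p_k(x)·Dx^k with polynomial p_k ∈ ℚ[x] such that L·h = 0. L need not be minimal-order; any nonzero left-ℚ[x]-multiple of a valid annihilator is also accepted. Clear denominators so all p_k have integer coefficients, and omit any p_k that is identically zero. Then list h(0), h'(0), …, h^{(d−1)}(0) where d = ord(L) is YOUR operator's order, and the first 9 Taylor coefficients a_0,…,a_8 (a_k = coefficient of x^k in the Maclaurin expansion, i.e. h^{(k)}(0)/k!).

L = 54·x·Dx + (6 - 18·x + 108·x^2)·Dx^2 + (-1 + 3·x - 9·x^2 + 27·x^3)·Dx^3  (order 3).
h: a_k = 0, 0, 6, 12, 18, 216/5, 702/5, 12636/35, 27702/35, …
ICs: h(0) = 0, h′(0) = 0, h′′(0) = 12.

f: a_k = 0, -6, 0, 18, 0, -486/5, 0, 4374/7, 0, …
g: a_k = -2, -6, -18, -54, -162, -486, -1458, -4374, -13122, …
h₀=f·g: eliminate ⇒ L₀, order ≤ 2·1.
h=∫₀ˣh₀: take L = L₀·Dx.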